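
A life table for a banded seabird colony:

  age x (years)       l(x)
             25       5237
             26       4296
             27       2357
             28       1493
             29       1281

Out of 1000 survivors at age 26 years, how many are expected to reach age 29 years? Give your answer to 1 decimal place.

298.2

The relevant probability is 1281/4296 = 0.298184.
Expected number = 1000 × 0.298184 = 298.2.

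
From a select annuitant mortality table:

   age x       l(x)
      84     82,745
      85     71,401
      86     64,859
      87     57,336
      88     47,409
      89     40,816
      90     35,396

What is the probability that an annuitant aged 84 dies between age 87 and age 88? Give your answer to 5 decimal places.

0.11997

This is the probability of reaching 87 but not 88, conditional on being alive at 84: (l(87) − l(88)) / l(84).
= (57,336 − 47,409) / 82,745 = 9,927 / 82,745 = 0.119971.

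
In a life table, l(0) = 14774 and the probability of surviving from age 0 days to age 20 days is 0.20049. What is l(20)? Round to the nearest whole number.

2962

l(20) = l(0) × p = 14774 × 0.20049 = 2962.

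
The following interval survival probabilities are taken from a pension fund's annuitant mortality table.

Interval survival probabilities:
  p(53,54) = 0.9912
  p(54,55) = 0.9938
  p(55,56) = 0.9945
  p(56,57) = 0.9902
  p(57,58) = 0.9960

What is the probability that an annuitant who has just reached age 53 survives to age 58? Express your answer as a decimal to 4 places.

Chaining the interval survival probabilities: 0.9912 × 0.9938 × 0.9945 × 0.9902 × 0.9960.
= 0.966156.

0.9662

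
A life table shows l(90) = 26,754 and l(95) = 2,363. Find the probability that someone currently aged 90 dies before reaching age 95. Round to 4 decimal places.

P(die before 95 | alive at 90) = 1 − l(95)/l(90) = 1 − 2,363/26,754 = (24,391)/26,754 = 0.911677.

0.9117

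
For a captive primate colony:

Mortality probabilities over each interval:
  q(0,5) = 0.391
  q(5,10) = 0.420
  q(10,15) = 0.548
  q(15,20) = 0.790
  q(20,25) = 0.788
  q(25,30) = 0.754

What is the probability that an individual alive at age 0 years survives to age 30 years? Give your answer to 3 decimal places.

0.002

P(survive 0→30) = (1 − 0.391) × (1 − 0.420) × (1 − 0.548) × (1 − 0.790) × (1 − 0.788) × (1 − 0.754).
= 0.609 × 0.580 × 0.452 × 0.210 × 0.212 × 0.246 = 0.001749.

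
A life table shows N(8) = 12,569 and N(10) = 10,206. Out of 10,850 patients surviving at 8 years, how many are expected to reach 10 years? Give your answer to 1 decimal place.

8810.2

The relevant probability is 10,206/12,569 = 0.811998.
Expected number = 10,850 × 0.811998 = 8810.2.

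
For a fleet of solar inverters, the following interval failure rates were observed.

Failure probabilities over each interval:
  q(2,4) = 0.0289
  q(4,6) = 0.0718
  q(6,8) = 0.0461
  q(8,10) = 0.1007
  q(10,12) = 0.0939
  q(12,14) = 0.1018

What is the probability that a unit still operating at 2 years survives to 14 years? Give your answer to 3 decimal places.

P(survive 2→14) = (1 − 0.0289) × (1 − 0.0718) × (1 − 0.0461) × (1 − 0.1007) × (1 − 0.0939) × (1 − 0.1018).
= 0.9711 × 0.9282 × 0.9539 × 0.8993 × 0.9061 × 0.8982 = 0.629306.

0.629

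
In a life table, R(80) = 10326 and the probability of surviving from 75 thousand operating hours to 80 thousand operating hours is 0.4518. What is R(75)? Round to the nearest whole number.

22855

R(75) = R(80) / p = 10326 / 0.4518 = 22855.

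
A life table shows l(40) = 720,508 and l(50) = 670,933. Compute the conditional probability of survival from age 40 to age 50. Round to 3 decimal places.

0.931

The conditional survival probability is l(50)/l(40) = 670,933/720,508 = 0.931194.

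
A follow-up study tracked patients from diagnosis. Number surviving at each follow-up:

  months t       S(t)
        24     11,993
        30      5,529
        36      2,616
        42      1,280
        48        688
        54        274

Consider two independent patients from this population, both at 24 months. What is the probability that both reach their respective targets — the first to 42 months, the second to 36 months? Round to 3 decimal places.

0.023

p₁ = S(42)/S(24) = 1,280/11,993 = 0.106729; p₂ = S(36)/S(24) = 2,616/11,993 = 0.218127.
P(both) = p₁ × p₂ = 0.106729 × 0.218127 = 0.023280.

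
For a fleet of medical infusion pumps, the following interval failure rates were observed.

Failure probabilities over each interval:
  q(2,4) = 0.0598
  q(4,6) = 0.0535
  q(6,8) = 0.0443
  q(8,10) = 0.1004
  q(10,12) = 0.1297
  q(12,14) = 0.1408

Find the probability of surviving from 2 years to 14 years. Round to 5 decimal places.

0.57210

Chaining the interval survival probabilities: (1 − 0.0598) × (1 − 0.0535) × (1 − 0.0443) × (1 − 0.1004) × (1 − 0.1297) × (1 − 0.1408).
= 0.9402 × 0.9465 × 0.9557 × 0.8996 × 0.8703 × 0.8592 = 0.572104.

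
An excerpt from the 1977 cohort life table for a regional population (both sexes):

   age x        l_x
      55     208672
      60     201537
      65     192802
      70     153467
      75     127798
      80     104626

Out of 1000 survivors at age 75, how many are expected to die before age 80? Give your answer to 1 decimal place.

181.3

The relevant probability is 1 − 104626/127798 = 0.181317.
Expected number = 1000 × 0.181317 = 181.3.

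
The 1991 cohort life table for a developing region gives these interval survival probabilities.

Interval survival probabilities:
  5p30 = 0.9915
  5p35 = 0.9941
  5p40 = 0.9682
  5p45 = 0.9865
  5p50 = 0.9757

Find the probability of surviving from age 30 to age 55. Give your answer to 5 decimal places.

Survival from 30 to 55 is the product of surviving each interval: 0.9915 × 0.9941 × 0.9682 × 0.9865 × 0.9757.
= 0.918547.

0.91855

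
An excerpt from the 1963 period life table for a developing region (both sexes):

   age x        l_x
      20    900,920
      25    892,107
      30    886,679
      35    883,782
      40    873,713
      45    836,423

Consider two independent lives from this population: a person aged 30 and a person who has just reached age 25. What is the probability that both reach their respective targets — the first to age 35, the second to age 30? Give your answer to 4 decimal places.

0.9907

p₁ = l_35/l_30 = 883,782/886,679 = 0.996733; p₂ = l_30/l_25 = 886,679/892,107 = 0.993916.
P(both) = p₁ × p₂ = 0.996733 × 0.993916 = 0.990669.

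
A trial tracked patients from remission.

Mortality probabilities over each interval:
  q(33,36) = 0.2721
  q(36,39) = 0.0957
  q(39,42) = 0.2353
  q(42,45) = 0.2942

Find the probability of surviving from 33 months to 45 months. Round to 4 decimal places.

0.3553

P(survive 33→45) = (1 − 0.2721) × (1 − 0.0957) × (1 − 0.2353) × (1 − 0.2942).
= 0.7279 × 0.9043 × 0.7647 × 0.7058 = 0.355269.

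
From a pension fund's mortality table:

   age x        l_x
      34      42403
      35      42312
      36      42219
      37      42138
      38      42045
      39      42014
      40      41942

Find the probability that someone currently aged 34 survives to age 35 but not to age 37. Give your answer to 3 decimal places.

We want 1|2q34 = (l_35 − l_37)/l_34.
This is the probability of reaching 35 but not 37, conditional on being alive at 34: (l_35 − l_37) / l_34.
= (42312 − 42138) / 42403 = 174 / 42403 = 0.004103.

0.004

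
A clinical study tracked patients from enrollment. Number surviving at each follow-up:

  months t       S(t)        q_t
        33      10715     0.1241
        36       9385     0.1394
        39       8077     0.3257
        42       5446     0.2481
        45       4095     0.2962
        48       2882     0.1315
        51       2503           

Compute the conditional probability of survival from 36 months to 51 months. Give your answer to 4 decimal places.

0.2667

The conditional survival probability is S(51)/S(36) = 2503/9385 = 0.266702.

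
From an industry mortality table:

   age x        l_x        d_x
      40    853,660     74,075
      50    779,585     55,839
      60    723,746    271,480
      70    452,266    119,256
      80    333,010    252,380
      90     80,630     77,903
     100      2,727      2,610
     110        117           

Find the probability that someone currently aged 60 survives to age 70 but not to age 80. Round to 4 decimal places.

We want 10|10q60 = (l_70 − l_80)/l_60.
This is the probability of reaching 70 but not 80, conditional on being alive at 60: (l_70 − l_80) / l_60.
= (452,266 − 333,010) / 723,746 = 119,256 / 723,746 = 0.164776.

0.1648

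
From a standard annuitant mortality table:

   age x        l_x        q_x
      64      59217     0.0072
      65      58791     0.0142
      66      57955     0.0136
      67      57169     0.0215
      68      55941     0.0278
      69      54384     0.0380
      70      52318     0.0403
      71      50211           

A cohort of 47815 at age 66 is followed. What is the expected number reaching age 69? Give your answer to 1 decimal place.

44868.8

The relevant probability is 54384/57955 = 0.938383.
Expected number = 47815 × 0.938383 = 44868.8.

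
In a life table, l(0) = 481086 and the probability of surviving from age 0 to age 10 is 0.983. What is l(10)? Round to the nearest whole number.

l(10) = l(0) × p = 481086 × 0.983 = 472908.

472908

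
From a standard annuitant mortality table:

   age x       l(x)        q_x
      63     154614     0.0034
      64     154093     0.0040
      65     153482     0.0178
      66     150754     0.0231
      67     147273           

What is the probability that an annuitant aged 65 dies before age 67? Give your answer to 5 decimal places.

0.04045

P(die before 67 | alive at 65) = 1 − l(67)/l(65) = 1 − 147273/153482 = (6209)/153482 = 0.040454.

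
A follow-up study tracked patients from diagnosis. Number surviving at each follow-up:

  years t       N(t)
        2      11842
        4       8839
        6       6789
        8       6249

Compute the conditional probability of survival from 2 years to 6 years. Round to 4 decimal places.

The conditional survival probability is N(6)/N(2) = 6789/11842 = 0.573298.

0.5733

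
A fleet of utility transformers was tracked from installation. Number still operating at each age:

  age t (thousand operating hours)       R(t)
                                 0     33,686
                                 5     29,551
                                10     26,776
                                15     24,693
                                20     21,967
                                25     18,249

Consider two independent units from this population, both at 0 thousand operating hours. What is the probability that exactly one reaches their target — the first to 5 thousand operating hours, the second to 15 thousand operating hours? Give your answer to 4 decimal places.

0.3242

p₁ = R(5)/R(0) = 29,551/33,686 = 0.877249; p₂ = R(15)/R(0) = 24,693/33,686 = 0.733034.
P(exactly one) = p₁(1−p₂) + (1−p₁)p₂ = 0.234196 + 0.089981 = 0.324176.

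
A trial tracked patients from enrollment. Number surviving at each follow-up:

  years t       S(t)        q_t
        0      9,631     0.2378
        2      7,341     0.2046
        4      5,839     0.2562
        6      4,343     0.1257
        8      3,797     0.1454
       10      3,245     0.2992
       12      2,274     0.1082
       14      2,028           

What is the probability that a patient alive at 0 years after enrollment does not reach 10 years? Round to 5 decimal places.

P(die before 10 | alive at 0) = 1 − S(10)/S(0) = 1 − 3,245/9,631 = (6,386)/9,631 = 0.663067.

0.66307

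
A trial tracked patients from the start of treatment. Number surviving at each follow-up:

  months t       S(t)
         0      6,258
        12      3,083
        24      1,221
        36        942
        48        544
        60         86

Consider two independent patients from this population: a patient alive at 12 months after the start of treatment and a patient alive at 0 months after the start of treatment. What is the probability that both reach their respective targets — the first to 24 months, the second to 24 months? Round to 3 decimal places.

0.077

p₁ = S(24)/S(12) = 1,221/3,083 = 0.396043; p₂ = S(24)/S(0) = 1,221/6,258 = 0.195110.
P(both) = p₁ × p₂ = 0.396043 × 0.195110 = 0.077272.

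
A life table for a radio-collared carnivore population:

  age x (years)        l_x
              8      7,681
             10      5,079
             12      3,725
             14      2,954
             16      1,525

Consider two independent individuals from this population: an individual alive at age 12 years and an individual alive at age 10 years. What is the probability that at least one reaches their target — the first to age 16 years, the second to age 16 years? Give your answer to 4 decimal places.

p₁ = l_16/l_12 = 1,525/3,725 = 0.409396; p₂ = l_16/l_10 = 1,525/5,079 = 0.300256.
P(at least one) = 1 − (1−p₁)(1−p₂) = 1 − 0.590604 × 0.699744 = 0.586728.

0.5867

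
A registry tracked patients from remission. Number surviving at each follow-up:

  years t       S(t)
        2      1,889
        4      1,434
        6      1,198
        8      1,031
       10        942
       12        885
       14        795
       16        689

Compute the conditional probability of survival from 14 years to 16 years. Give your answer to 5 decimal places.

The conditional survival probability is S(16)/S(14) = 689/795 = 0.866667.

0.86667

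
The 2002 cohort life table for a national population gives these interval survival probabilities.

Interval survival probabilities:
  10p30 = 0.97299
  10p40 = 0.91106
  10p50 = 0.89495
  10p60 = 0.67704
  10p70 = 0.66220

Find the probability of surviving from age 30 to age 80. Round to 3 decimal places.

0.356

50p30 = 0.97299 × 0.91106 × 0.89495 × 0.67704 × 0.66220.
= 0.355679.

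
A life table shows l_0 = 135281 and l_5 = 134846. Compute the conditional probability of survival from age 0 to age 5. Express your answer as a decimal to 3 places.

The conditional survival probability is l_5/l_0 = 134846/135281 = 0.996784.

0.997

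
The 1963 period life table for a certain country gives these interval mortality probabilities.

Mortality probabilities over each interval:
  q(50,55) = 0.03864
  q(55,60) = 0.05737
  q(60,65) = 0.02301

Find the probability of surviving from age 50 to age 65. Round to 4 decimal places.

0.8854

P(survive 50→65) = (1 − 0.03864) × (1 − 0.05737) × (1 − 0.02301).
= 0.96136 × 0.94263 × 0.97699 = 0.885355.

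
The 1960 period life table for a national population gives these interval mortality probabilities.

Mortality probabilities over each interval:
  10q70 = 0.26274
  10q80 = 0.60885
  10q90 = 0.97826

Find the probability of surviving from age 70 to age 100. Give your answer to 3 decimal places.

0.006

Chaining the interval survival probabilities: (1 − 0.26274) × (1 − 0.60885) × (1 − 0.97826).
= 0.73726 × 0.39115 × 0.02174 = 0.006269.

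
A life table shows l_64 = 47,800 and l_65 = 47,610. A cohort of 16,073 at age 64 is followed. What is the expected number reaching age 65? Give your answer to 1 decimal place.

16009.1

The relevant probability is 47,610/47,800 = 0.996025.
Expected number = 16,073 × 0.996025 = 16009.1.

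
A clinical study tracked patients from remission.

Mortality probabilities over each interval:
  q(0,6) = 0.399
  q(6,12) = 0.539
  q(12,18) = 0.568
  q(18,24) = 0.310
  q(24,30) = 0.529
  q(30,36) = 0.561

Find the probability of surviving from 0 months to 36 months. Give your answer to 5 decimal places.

Chaining the interval survival probabilities: (1 − 0.399) × (1 − 0.539) × (1 − 0.568) × (1 − 0.310) × (1 − 0.529) × (1 − 0.561).
= 0.601 × 0.461 × 0.432 × 0.690 × 0.471 × 0.439 = 0.017076.

0.01708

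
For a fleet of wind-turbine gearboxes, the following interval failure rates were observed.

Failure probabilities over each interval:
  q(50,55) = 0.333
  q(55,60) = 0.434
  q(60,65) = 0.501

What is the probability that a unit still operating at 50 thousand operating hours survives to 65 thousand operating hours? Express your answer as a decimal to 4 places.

The overall survival probability is (1 − 0.333) × (1 − 0.434) × (1 − 0.501).
= 0.667 × 0.566 × 0.499 = 0.188383.

0.1884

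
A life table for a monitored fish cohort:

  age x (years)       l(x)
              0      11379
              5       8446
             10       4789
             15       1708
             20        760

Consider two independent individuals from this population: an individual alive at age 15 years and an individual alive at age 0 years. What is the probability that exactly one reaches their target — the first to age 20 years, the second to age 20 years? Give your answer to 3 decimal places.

0.452

p₁ = l(20)/l(15) = 760/1708 = 0.444965; p₂ = l(20)/l(0) = 760/11379 = 0.066790.
P(exactly one) = p₁(1−p₂) + (1−p₁)p₂ = 0.415246 + 0.037071 = 0.452317.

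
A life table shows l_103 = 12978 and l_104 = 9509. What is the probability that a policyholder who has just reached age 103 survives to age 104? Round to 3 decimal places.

0.733

We want 1p103 = l_104/l_103.
The conditional survival probability is l_104/l_103 = 9509/12978 = 0.732701.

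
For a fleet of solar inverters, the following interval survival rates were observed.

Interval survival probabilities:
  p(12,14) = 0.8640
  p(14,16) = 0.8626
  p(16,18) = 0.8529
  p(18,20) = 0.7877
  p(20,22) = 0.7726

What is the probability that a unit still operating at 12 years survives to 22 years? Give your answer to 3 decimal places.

0.387

The overall survival probability is 0.8640 × 0.8626 × 0.8529 × 0.7877 × 0.7726.
= 0.386845.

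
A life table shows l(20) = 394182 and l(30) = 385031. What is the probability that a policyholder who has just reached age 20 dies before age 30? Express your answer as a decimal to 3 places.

0.023

P(die before 30 | alive at 20) = 1 − l(30)/l(20) = 1 − 385031/394182 = (9151)/394182 = 0.023215.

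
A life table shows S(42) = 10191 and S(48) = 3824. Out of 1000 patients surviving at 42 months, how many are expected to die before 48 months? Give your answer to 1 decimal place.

The relevant probability is 1 − 3824/10191 = 0.624767.
Expected number = 1000 × 0.624767 = 624.8.

624.8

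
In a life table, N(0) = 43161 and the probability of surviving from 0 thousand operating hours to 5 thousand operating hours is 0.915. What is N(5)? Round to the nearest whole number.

N(5) = N(0) × p = 43161 × 0.915 = 39492.

39492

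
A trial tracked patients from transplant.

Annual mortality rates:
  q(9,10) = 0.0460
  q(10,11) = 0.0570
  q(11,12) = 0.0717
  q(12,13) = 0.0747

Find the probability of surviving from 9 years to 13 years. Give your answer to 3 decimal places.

Chaining the interval survival probabilities: (1 − 0.0460) × (1 − 0.0570) × (1 − 0.0717) × (1 − 0.0747).
= 0.9540 × 0.9430 × 0.9283 × 0.9253 = 0.772736.

0.773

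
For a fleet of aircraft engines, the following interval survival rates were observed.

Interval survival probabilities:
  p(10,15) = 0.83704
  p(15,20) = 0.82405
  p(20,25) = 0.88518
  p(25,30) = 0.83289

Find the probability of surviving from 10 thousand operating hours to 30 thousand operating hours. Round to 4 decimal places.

P(survive 10→30) = 0.83704 × 0.82405 × 0.88518 × 0.83289.
= 0.508533.

0.5085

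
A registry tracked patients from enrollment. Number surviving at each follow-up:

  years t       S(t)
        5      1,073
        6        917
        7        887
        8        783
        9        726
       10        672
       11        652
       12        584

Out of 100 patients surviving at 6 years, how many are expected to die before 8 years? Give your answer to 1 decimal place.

14.6

The relevant probability is 1 − 783/917 = 0.146129.
Expected number = 100 × 0.146129 = 14.6.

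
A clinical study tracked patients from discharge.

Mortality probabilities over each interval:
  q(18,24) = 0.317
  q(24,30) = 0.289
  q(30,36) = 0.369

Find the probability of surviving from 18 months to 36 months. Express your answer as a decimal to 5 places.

The overall survival probability is (1 − 0.317) × (1 − 0.289) × (1 − 0.369).
= 0.683 × 0.711 × 0.631 = 0.306422.

0.30642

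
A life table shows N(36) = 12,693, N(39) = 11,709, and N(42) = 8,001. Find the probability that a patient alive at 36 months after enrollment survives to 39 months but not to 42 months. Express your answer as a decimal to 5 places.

0.29213

This is the probability of reaching 39 but not 42, conditional on being alive at 36: (N(39) − N(42)) / N(36).
= (11,709 − 8,001) / 12,693 = 3,708 / 12,693 = 0.292130.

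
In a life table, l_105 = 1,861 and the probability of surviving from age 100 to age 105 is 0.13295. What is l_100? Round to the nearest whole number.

13998

l_100 = l_105 / p = 1,861 / 0.13295 = 13998.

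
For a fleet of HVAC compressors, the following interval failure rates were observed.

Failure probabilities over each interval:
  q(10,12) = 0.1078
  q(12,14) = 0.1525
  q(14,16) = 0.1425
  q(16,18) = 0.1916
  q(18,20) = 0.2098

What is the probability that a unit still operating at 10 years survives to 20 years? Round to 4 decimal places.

0.4142

Chaining the interval survival probabilities: (1 − 0.1078) × (1 − 0.1525) × (1 − 0.1425) × (1 − 0.1916) × (1 − 0.2098).
= 0.8922 × 0.8475 × 0.8575 × 0.8084 × 0.7902 = 0.414190.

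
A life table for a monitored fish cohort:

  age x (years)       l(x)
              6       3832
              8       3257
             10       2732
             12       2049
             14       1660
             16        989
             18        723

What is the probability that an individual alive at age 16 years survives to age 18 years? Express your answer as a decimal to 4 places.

The conditional survival probability is l(18)/l(16) = 723/989 = 0.731041.

0.7310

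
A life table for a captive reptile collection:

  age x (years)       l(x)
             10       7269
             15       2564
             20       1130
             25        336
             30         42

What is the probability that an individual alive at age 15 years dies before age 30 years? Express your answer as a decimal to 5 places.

P(die before 30 | alive at 15) = 1 − l(30)/l(15) = 1 − 42/2564 = (2522)/2564 = 0.983619.

0.98362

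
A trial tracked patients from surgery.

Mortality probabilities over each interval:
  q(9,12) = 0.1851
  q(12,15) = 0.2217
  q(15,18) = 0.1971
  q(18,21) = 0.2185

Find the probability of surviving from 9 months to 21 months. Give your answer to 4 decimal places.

0.3980

The overall survival probability is (1 − 0.1851) × (1 − 0.2217) × (1 − 0.1971) × (1 − 0.2185).
= 0.8149 × 0.7783 × 0.8029 × 0.7815 = 0.397962.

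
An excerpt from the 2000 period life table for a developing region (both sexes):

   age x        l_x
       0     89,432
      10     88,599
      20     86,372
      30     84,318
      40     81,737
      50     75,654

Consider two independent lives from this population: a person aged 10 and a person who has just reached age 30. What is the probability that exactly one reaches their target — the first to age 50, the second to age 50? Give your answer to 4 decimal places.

0.2188

p₁ = l_50/l_10 = 75,654/88,599 = 0.853892; p₂ = l_50/l_30 = 75,654/84,318 = 0.897246.
P(exactly one) = p₁(1−p₂) + (1−p₁)p₂ = 0.087741 + 0.131095 = 0.218836.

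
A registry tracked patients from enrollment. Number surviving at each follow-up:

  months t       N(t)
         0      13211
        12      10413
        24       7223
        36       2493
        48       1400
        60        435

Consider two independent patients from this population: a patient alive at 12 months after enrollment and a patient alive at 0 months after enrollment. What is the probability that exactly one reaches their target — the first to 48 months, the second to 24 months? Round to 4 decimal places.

0.5342

p₁ = N(48)/N(12) = 1400/10413 = 0.134447; p₂ = N(24)/N(0) = 7223/13211 = 0.546741.
P(exactly one) = p₁(1−p₂) + (1−p₁)p₂ = 0.060939 + 0.473233 = 0.534173.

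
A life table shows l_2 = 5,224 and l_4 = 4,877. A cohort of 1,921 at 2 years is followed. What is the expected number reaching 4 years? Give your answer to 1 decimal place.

The relevant probability is 4,877/5,224 = 0.933576.
Expected number = 1,921 × 0.933576 = 1793.4.

1793.4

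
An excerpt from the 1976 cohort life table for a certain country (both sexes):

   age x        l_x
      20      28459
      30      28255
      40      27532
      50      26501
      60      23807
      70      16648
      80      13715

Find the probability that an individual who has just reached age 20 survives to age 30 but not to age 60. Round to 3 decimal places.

0.156

This is the probability of reaching 30 but not 60, conditional on being alive at 20: (l_30 − l_60) / l_20.
= (28255 − 23807) / 28459 = 4448 / 28459 = 0.156295.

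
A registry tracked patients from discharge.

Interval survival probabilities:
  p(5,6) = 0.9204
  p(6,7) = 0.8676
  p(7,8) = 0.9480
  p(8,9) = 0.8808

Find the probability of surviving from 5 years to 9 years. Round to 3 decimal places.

0.667

The overall survival probability is 0.9204 × 0.8676 × 0.9480 × 0.8808.
= 0.666779.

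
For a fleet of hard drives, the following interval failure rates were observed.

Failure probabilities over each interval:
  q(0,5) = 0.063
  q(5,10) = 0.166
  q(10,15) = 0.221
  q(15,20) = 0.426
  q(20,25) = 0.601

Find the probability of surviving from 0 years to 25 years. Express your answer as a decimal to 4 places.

Survival from 0 to 25 is the product of surviving each interval: (1 − 0.063) × (1 − 0.166) × (1 − 0.221) × (1 − 0.426) × (1 − 0.601).
= 0.937 × 0.834 × 0.779 × 0.574 × 0.399 = 0.139421.

0.1394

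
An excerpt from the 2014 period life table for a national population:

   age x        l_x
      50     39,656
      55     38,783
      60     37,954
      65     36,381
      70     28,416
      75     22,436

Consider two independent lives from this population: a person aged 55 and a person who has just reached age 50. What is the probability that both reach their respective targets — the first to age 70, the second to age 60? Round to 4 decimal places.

0.7012

p₁ = l_70/l_55 = 28,416/38,783 = 0.732692; p₂ = l_60/l_50 = 37,954/39,656 = 0.957081.
P(both) = p₁ × p₂ = 0.732692 × 0.957081 = 0.701246.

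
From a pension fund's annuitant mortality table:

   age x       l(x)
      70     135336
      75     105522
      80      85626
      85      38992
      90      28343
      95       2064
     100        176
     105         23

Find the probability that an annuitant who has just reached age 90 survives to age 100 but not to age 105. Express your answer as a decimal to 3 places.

This is the probability of reaching 100 but not 105, conditional on being alive at 90: (l(100) − l(105)) / l(90).
= (176 − 23) / 28343 = 153 / 28343 = 0.005398.

0.005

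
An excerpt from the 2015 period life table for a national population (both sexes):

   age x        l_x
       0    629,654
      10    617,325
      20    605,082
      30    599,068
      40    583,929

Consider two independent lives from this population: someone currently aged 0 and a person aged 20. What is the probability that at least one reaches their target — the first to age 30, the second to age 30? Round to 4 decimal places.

0.9995

p₁ = l_30/l_0 = 599,068/629,654 = 0.951424; p₂ = l_30/l_20 = 599,068/605,082 = 0.990061.
P(at least one) = 1 − (1−p₁)(1−p₂) = 1 − 0.048576 × 0.009939 = 0.999517.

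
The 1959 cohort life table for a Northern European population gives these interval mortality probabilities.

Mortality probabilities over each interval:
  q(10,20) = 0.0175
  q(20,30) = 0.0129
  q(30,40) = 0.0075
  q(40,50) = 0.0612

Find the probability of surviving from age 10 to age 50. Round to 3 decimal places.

Chaining the interval survival probabilities: (1 − 0.0175) × (1 − 0.0129) × (1 − 0.0075) × (1 − 0.0612).
= 0.9825 × 0.9871 × 0.9925 × 0.9388 = 0.903644.

0.904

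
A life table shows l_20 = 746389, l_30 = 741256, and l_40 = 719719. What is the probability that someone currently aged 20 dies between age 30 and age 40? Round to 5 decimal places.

0.02885

We want 10|10q20 = (l_30 − l_40)/l_20.
This is the probability of reaching 30 but not 40, conditional on being alive at 20: (l_30 − l_40) / l_20.
= (741256 − 719719) / 746389 = 21537 / 746389 = 0.028855.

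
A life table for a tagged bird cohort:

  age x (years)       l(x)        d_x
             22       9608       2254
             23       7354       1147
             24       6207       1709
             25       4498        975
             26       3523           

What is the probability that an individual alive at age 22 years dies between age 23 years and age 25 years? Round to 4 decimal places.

This is the probability of reaching 23 but not 25, conditional on being alive at 22: (l(23) − l(25)) / l(22).
= (7354 − 4498) / 9608 = 2856 / 9608 = 0.297252.

0.2973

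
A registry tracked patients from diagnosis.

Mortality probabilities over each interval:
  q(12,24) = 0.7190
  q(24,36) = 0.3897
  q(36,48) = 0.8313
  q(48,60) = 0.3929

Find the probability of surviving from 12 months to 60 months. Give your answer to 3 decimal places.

0.018

The overall survival probability is (1 − 0.7190) × (1 − 0.3897) × (1 − 0.8313) × (1 − 0.3929).
= 0.2810 × 0.6103 × 0.1687 × 0.6071 = 0.017564.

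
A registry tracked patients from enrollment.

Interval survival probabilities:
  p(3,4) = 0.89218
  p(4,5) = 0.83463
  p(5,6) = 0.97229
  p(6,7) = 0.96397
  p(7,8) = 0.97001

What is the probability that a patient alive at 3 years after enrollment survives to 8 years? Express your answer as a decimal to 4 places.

0.6770

Chaining the interval survival probabilities: 0.89218 × 0.83463 × 0.97229 × 0.96397 × 0.97001.
= 0.676990.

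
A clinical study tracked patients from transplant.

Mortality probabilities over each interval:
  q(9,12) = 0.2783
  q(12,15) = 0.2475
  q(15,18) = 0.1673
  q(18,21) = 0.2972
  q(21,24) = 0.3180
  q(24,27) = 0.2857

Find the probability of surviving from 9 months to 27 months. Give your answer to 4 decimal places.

0.1548

Chaining the interval survival probabilities: (1 − 0.2783) × (1 − 0.2475) × (1 − 0.1673) × (1 − 0.2972) × (1 − 0.3180) × (1 − 0.2857).
= 0.7217 × 0.7525 × 0.8327 × 0.7028 × 0.6820 × 0.7143 = 0.154828.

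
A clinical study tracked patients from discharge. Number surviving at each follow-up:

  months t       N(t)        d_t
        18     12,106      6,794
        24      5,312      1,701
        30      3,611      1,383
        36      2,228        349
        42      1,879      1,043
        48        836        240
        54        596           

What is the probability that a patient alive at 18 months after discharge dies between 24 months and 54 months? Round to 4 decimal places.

This is the probability of reaching 24 but not 54, conditional on being alive at 18: (N(24) − N(54)) / N(18).
= (5,312 − 596) / 12,106 = 4,716 / 12,106 = 0.389559.

0.3896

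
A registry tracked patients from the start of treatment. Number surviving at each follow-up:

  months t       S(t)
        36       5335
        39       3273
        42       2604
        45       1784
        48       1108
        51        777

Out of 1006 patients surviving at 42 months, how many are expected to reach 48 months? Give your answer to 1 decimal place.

The relevant probability is 1108/2604 = 0.425499.
Expected number = 1006 × 0.425499 = 428.1.

428.1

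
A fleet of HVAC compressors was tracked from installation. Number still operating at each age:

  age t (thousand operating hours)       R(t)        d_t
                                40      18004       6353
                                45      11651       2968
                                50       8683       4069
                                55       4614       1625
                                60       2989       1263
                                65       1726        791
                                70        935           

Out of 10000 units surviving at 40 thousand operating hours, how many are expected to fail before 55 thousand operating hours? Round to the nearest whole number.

The relevant probability is 1 − 4614/18004 = 0.743724.
Expected number = 10000 × 0.743724 = 7437.

7437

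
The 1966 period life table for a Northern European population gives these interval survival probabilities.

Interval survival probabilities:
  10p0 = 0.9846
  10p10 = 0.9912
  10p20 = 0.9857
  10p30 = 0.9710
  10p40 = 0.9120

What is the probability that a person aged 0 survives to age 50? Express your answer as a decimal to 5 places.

0.85188

The overall survival probability is 0.9846 × 0.9912 × 0.9857 × 0.9710 × 0.9120.
= 0.851883.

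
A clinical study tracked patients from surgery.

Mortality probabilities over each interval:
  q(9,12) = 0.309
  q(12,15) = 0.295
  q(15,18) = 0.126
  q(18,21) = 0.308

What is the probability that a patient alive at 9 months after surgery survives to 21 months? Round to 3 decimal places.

The overall survival probability is (1 − 0.309) × (1 − 0.295) × (1 − 0.126) × (1 − 0.308).
= 0.691 × 0.705 × 0.874 × 0.692 = 0.294635.

0.295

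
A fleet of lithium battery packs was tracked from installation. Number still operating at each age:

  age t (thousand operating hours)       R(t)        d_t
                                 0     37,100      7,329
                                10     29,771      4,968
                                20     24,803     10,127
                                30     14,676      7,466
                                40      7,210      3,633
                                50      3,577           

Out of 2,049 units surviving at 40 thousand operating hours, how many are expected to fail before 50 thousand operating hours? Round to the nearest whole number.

1032

The relevant probability is 1 − 3,577/7,210 = 0.503883.
Expected number = 2,049 × 0.503883 = 1032.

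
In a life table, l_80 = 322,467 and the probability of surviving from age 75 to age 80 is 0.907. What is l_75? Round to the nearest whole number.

l_75 = l_80 / p = 322,467 / 0.907 = 355531.

355531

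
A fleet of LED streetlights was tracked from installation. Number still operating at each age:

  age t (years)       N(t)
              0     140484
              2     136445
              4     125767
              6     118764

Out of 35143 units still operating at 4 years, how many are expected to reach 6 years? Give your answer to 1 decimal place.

33186.2

The relevant probability is 118764/125767 = 0.944318.
Expected number = 35143 × 0.944318 = 33186.2.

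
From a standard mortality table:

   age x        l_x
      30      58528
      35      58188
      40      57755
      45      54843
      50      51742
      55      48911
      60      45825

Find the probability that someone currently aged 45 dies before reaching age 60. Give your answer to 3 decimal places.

P(die before 60 | alive at 45) = 1 − l_60/l_45 = 1 − 45825/54843 = (9018)/54843 = 0.164433.

0.164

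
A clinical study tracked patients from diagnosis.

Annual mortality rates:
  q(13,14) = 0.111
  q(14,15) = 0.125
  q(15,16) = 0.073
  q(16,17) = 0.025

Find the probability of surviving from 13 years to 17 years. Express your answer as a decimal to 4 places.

0.7031

Chaining the interval survival probabilities: (1 − 0.111) × (1 − 0.125) × (1 − 0.073) × (1 − 0.025).
= 0.889 × 0.875 × 0.927 × 0.975 = 0.703063.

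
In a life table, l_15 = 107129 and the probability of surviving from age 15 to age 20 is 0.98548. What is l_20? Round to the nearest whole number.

l_20 = l_15 × p = 107129 × 0.98548 = 105573.

105573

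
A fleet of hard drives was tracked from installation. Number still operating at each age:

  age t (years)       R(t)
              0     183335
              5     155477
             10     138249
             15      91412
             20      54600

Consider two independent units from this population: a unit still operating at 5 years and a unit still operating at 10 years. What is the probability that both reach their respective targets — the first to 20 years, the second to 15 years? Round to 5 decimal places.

p₁ = R(20)/R(5) = 54600/155477 = 0.351177; p₂ = R(15)/R(10) = 91412/138249 = 0.661213.
P(both) = p₁ × p₂ = 0.351177 × 0.661213 = 0.232203.

0.23220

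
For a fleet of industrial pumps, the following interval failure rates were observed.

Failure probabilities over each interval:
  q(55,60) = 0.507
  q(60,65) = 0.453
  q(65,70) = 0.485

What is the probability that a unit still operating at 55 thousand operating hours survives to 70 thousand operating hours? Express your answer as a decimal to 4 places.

Chaining the interval survival probabilities: (1 − 0.507) × (1 − 0.453) × (1 − 0.485).
= 0.493 × 0.547 × 0.515 = 0.138881.

0.1389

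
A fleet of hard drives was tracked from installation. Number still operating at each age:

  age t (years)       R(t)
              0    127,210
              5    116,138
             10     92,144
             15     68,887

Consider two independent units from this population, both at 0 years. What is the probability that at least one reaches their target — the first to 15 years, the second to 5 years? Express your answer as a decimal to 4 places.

p₁ = R(15)/R(0) = 68,887/127,210 = 0.541522; p₂ = R(5)/R(0) = 116,138/127,210 = 0.912963.
P(at least one) = 1 − (1−p₁)(1−p₂) = 1 − 0.458478 × 0.087037 = 0.960095.

0.9601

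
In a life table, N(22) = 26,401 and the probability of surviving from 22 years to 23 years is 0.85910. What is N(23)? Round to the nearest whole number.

22681

N(23) = N(22) × p = 26,401 × 0.85910 = 22681.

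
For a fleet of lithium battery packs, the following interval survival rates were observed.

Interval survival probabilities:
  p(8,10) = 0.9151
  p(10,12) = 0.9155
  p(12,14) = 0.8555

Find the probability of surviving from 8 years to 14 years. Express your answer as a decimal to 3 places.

0.717

P(survive 8→14) = 0.9151 × 0.9155 × 0.8555.
= 0.716716.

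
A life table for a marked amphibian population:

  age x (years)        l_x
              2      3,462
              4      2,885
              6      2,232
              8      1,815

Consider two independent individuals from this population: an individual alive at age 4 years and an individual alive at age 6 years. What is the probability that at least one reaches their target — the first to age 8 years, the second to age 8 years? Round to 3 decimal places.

0.931

p₁ = l_8/l_4 = 1,815/2,885 = 0.629116; p₂ = l_8/l_6 = 1,815/2,232 = 0.813172.
P(at least one) = 1 − (1−p₁)(1−p₂) = 1 − 0.370884 × 0.186828 = 0.930708.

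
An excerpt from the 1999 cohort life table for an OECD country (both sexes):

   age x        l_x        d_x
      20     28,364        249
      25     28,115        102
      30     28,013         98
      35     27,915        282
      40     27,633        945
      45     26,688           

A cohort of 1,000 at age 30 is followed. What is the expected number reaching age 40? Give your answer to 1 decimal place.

986.4

The relevant probability is 27,633/28,013 = 0.986435.
Expected number = 1,000 × 0.986435 = 986.4.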